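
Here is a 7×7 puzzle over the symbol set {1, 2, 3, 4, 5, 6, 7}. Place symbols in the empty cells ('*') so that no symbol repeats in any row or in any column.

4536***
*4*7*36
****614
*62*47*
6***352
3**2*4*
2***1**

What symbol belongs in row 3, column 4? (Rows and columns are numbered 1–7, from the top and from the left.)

At row 1, column 6: row 1 has {3,4,5,6}; column 6 has {1,3,4,5,7}; that leaves 2.
At row 7, column 6: row 7 has {1,2}; column 6 has {1,2,3,4,5,7}; that leaves 6.
At row 1, column 5: row 1 has {2,3,4,5,6}; column 5 has {1,3,4,6}; that leaves 7.
At row 1, column 7: row 1 has {2,3,4,5,6,7}; column 7 has {2,4,6}; that leaves 1.
At row 6, column 5: row 6 has {2,3,4}; column 5 has {1,3,4,6,7}; that leaves 5.
At row 6, column 7: row 6 has {2,3,4,5}; column 7 has {1,2,4,6}; that leaves 7.
At row 2, column 5: row 2 has {3,4,6,7}; column 5 has {1,3,4,5,6,7}; that leaves 2.
At row 6, column 2: row 6 has {2,3,4,5,7}; column 2 has {4,5,6}; that leaves 1.
At row 6, column 3: row 6 has {1,2,3,4,5,7}; column 3 has {2,3}; that leaves 6.
At row 5, column 2: row 5 has {2,3,5,6}; column 2 has {1,4,5,6}; that leaves 7.
At row 7, column 2: row 7 has {1,2,6}; column 2 has {1,4,5,6,7}; that leaves 3.
At row 7, column 7: row 7 has {1,2,3,6}; column 7 has {1,2,4,6,7}; that leaves 5.
At row 3, column 2: row 3 has {1,4,6}; column 2 has {1,3,4,5,6,7}; that leaves 2.
At row 4, column 7: row 4 has {2,4,6,7}; column 7 has {1,2,4,5,6,7}; that leaves 3.
At row 7, column 4: row 7 has {1,2,3,5,6}; column 4 has {2,6,7}; that leaves 4.
At row 5, column 4: row 5 has {2,3,5,6,7}; column 4 has {2,4,6,7}; that leaves 1.
At row 7, column 3: row 7 has {1,2,3,4,5,6}; column 3 has {2,3,6}; that leaves 7.
At row 3, column 3: row 3 has {1,2,4,6}; column 3 has {2,3,6,7}; that leaves 5.
At row 3, column 4: row 3 has {1,2,4,5,6}; column 4 has {1,2,4,6,7}; that leaves 3.

3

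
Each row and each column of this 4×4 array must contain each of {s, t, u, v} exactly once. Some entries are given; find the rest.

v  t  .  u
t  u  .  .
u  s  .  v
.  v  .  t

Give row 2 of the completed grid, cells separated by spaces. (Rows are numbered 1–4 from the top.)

t u v s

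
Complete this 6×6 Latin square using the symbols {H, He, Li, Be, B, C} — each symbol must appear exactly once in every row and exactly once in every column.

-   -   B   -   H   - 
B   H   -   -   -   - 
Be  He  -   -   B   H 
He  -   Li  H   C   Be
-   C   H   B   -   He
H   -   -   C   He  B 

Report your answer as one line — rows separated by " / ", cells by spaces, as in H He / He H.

C Be B He H Li / B H He Be Li C / Be He C Li B H / He B Li H C Be / Li C H B Be He / H Li Be C He B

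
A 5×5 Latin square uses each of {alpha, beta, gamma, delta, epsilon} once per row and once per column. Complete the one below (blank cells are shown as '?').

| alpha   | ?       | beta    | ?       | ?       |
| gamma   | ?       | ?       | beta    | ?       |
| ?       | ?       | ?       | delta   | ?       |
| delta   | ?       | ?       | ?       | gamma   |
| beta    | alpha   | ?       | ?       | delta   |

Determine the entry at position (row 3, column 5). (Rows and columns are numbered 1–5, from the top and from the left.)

beta

(r1,c5): row 1 has {alpha,beta}; column 5 has {gamma,delta}, so it must be epsilon.
(r2,c5): row 2 has {beta,gamma}; column 5 has {gamma,delta,epsilon}, so it must be alpha.
(r3,c1): row 3 has {delta}; column 1 has {alpha,beta,gamma,delta}, so it must be epsilon.
(r3,c5): row 3 has {delta,epsilon}; column 5 has {alpha,gamma,delta,epsilon}, so it must be beta.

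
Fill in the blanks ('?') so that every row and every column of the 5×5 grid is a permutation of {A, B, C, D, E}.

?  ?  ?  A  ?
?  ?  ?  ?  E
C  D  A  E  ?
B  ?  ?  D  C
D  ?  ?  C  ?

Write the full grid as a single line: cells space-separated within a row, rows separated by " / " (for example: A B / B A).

E B C A D / A C D B E / C D A E B / B A E D C / D E B C A

Cell (r1,c1): row 1 has {A}; column 1 has {B,C,D} → E.
Cell (r2,c1): row 2 has {E}; column 1 has {B,C,D,E} → A.
Cell (r2,c4): row 2 has {A,E}; column 4 has {A,C,D,E} → B.
Cell (r3,c5): row 3 has {A,C,D,E}; column 5 has {C,E} → B.
Cell (r4,c3): row 4 has {B,C,D}; column 3 has {A} → E.
Cell (r5,c3): row 5 has {C,D}; column 3 has {A,E} → B.
Cell (r5,c5): row 5 has {B,C,D}; column 5 has {B,C,E} → A.
Cell (r1,c5): row 1 has {A,E}; column 5 has {A,B,C,E} → D.
Cell (r2,c2): row 2 has {A,B,E}; column 2 has {D} → C.
Cell (r2,c3): row 2 has {A,B,C,E}; column 3 has {A,B,E} → D.
Cell (r4,c2): row 4 has {B,C,D,E}; column 2 has {C,D} → A.
Cell (r5,c2): row 5 has {A,B,C,D}; column 2 has {A,C,D} → E.
Cell (r1,c2): row 1 has {A,D,E}; column 2 has {A,C,D,E} → B.
Cell (r1,c3): row 1 has {A,B,D,E}; column 3 has {A,B,D,E} → C.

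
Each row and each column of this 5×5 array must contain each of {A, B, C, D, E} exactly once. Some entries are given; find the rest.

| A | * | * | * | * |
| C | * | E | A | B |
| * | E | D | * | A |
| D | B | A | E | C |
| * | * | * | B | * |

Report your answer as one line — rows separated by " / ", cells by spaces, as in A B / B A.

A C B D E / C D E A B / B E D C A / D B A E C / E A C B D

row 2 has {A,B,C,E}; column 2 has {B,E} — only D is left for (r2,c2).
row 3 has {A,D,E}; column 1 has {A,C,D} — only B is left for (r3,c1).
row 3 has {A,B,D,E}; column 4 has {A,B,E} — only C is left for (r3,c4).
row 5 has {B}; column 1 has {A,B,C,D} — only E is left for (r5,c1).
row 5 has {B,E}; column 3 has {A,D,E} — only C is left for (r5,c3).
row 5 has {B,C,E}; column 5 has {A,B,C} — only D is left for (r5,c5).
row 1 has {A}; column 2 has {B,D,E} — only C is left for (r1,c2).
row 1 has {A,C}; column 3 has {A,C,D,E} — only B is left for (r1,c3).
row 1 has {A,B,C}; column 4 has {A,B,C,E} — only D is left for (r1,c4).
row 1 has {A,B,C,D}; column 5 has {A,B,C,D} — only E is left for (r1,c5).
row 5 has {B,C,D,E}; column 2 has {B,C,D,E} — only A is left for (r5,c2).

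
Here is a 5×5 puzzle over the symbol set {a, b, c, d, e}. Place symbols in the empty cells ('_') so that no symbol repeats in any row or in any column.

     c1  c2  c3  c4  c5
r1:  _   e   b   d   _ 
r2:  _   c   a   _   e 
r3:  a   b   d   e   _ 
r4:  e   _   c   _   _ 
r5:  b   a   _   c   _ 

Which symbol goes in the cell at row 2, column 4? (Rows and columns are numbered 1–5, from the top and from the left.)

b

(r1,c1) = c
(r1,c5) = a
(r2,c1) = d
(r2,c4) = b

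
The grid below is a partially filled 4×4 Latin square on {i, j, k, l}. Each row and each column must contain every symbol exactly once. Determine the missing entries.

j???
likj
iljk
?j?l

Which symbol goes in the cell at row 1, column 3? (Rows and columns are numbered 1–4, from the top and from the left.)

l

Cell (r1,c2): row 1 has {j}; column 2 has {i,j,l} → k.
Cell (r1,c4): row 1 has {j,k}; column 4 has {j,k,l} → i.
Cell (r4,c1): row 4 has {j,l}; column 1 has {i,j,l} → k.
Cell (r4,c3): row 4 has {j,k,l}; column 3 has {j,k} → i.
Cell (r1,c3): row 1 has {i,j,k}; column 3 has {i,j,k} → l.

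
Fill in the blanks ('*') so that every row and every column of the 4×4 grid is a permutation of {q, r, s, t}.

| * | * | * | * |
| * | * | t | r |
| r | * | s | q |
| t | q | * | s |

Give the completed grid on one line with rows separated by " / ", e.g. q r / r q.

s r q t / q s t r / r t s q / t q r s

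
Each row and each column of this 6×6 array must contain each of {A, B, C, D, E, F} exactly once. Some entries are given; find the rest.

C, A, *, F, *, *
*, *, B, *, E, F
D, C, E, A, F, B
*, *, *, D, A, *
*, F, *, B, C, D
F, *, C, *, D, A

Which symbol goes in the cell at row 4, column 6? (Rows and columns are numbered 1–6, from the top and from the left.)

C

(r1,c3): row 1 has {A,C,F}; column 3 has {B,C,E}, so it must be D.
(r1,c5): row 1 has {A,C,D,F}; column 5 has {A,C,D,E,F}, so it must be B.
(r1,c6): row 1 has {A,B,C,D,F}; column 6 has {A,B,D,F}, so it must be E.
(r2,c1): row 2 has {B,E,F}; column 1 has {C,D,F}, so it must be A.
(r2,c2): row 2 has {A,B,E,F}; column 2 has {A,C,F}, so it must be D.
(r2,c4): row 2 has {A,B,D,E,F}; column 4 has {A,B,D,F}, so it must be C.
(r4,c3): row 4 has {A,D}; column 3 has {B,C,D,E}, so it must be F.
(r4,c6): row 4 has {A,D,F}; column 6 has {A,B,D,E,F}, so it must be C.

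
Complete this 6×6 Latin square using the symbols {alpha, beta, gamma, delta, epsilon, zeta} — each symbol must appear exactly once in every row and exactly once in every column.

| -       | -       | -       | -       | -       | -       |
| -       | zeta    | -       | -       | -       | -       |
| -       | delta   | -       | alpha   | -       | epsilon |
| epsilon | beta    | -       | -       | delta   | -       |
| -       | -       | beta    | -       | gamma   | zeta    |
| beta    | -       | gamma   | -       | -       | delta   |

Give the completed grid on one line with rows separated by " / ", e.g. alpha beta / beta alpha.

zeta gamma delta beta epsilon alpha / delta zeta epsilon gamma alpha beta / gamma delta zeta alpha beta epsilon / epsilon beta alpha zeta delta gamma / alpha epsilon beta delta gamma zeta / beta alpha gamma epsilon zeta delta

row 3 has {alpha,delta,epsilon}; column 3 has {beta,gamma} — only zeta is left for (r3,c3).
row 3 has {alpha,delta,epsilon,zeta}; column 5 has {gamma,delta} — only beta is left for (r3,c5).
row 4 has {beta,delta,epsilon}; column 3 has {beta,gamma,zeta} — only alpha is left for (r4,c3).
row 4 has {alpha,beta,delta,epsilon}; column 6 has {delta,epsilon,zeta} — only gamma is left for (r4,c6).
row 3 has {alpha,beta,delta,epsilon,zeta}; column 1 has {beta,epsilon} — only gamma is left for (r3,c1).
row 4 has {alpha,beta,gamma,delta,epsilon}; column 4 has {alpha} — only zeta is left for (r4,c4).
row 6 has {beta,gamma,delta}; column 4 has {alpha,zeta} — only epsilon is left for (r6,c4).
row 5 has {beta,gamma,zeta}; column 4 has {alpha,epsilon,zeta} — only delta is left for (r5,c4).
row 6 has {beta,gamma,delta,epsilon}; column 2 has {beta,delta,zeta} — only alpha is left for (r6,c2).
row 6 has {alpha,beta,gamma,delta,epsilon}; column 5 has {beta,gamma,delta} — only zeta is left for (r6,c5).
row 5 has {beta,gamma,delta,zeta}; column 1 has {beta,gamma,epsilon} — only alpha is left for (r5,c1).
row 5 has {alpha,beta,gamma,delta,zeta}; column 2 has {alpha,beta,delta,zeta} — only epsilon is left for (r5,c2).
row 1 is empty so far; column 2 has {alpha,beta,delta,epsilon,zeta} — only gamma is left for (r1,c2).
row 1 has {gamma}; column 4 has {alpha,delta,epsilon,zeta} — only beta is left for (r1,c4).
row 1 has {beta,gamma}; column 6 has {gamma,delta,epsilon,zeta} — only alpha is left for (r1,c6).
row 2 has {zeta}; column 1 has {alpha,beta,gamma,epsilon} — only delta is left for (r2,c1).
row 2 has {delta,zeta}; column 3 has {alpha,beta,gamma,zeta} — only epsilon is left for (r2,c3).
row 2 has {delta,epsilon,zeta}; column 4 has {alpha,beta,delta,epsilon,zeta} — only gamma is left for (r2,c4).
row 2 has {gamma,delta,epsilon,zeta}; column 5 has {beta,gamma,delta,zeta} — only alpha is left for (r2,c5).
row 2 has {alpha,gamma,delta,epsilon,zeta}; column 6 has {alpha,gamma,delta,epsilon,zeta} — only beta is left for (r2,c6).
row 1 has {alpha,beta,gamma}; column 1 has {alpha,beta,gamma,delta,epsilon} — only zeta is left for (r1,c1).
row 1 has {alpha,beta,gamma,zeta}; column 3 has {alpha,beta,gamma,epsilon,zeta} — only delta is left for (r1,c3).
row 1 has {alpha,beta,gamma,delta,zeta}; column 5 has {alpha,beta,gamma,delta,zeta} — only epsilon is left for (r1,c5).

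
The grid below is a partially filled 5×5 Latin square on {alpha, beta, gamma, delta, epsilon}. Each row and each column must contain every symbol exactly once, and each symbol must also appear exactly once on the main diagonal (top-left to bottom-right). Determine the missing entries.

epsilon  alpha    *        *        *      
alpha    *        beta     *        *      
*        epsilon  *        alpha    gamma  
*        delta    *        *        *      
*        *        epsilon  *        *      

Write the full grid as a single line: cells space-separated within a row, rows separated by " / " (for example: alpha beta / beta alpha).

epsilon alpha gamma delta beta / alpha gamma beta epsilon delta / beta epsilon delta alpha gamma / gamma delta alpha beta epsilon / delta beta epsilon gamma alpha

(r2,c2) = gamma
(r3,c3) = delta
(r4,c4) = beta
(r5,c2) = beta
(r5,c5) = alpha
(r1,c3) = gamma
(r1,c4) = delta
(r1,c5) = beta
(r2,c4) = epsilon
(r2,c5) = delta
(r3,c1) = beta
(r4,c1) = gamma
(r4,c3) = alpha
(r4,c5) = epsilon
(r5,c1) = delta
(r5,c4) = gamma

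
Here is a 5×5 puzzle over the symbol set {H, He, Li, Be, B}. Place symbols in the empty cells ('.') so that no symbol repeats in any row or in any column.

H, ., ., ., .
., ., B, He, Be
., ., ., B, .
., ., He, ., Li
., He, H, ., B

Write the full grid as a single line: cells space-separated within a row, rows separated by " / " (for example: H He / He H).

H B Li Be He / Li H B He Be / He Li Be B H / B Be He H Li / Be He H Li B

Cell (r1,c5): row 1 has {H}; column 5 has {Li,Be,B} → He.
Cell (r2,c1): row 2 has {He,Be,B}; column 1 has {H} → Li.
Cell (r2,c2): row 2 has {He,Li,Be,B}; column 2 has {He} → H.
Cell (r3,c5): row 3 has {B}; column 5 has {He,Li,Be,B} → H.
Cell (r5,c1): row 5 has {H,He,B}; column 1 has {H,Li} → Be.
Cell (r5,c4): row 5 has {H,He,Be,B}; column 4 has {He,B} → Li.
Cell (r1,c4): row 1 has {H,He}; column 4 has {He,Li,B} → Be.
Cell (r3,c1): row 3 has {H,B}; column 1 has {H,Li,Be} → He.
Cell (r4,c1): row 4 has {He,Li}; column 1 has {H,He,Li,Be} → B.
Cell (r4,c2): row 4 has {He,Li,B}; column 2 has {H,He} → Be.
Cell (r4,c4): row 4 has {He,Li,Be,B}; column 4 has {He,Li,Be,B} → H.
Cell (r1,c3): row 1 has {H,He,Be}; column 3 has {H,He,B} → Li.
Cell (r3,c2): row 3 has {H,He,B}; column 2 has {H,He,Be} → Li.
Cell (r3,c3): row 3 has {H,He,Li,B}; column 3 has {H,He,Li,B} → Be.
Cell (r1,c2): row 1 has {H,He,Li,Be}; column 2 has {H,He,Li,Be} → B.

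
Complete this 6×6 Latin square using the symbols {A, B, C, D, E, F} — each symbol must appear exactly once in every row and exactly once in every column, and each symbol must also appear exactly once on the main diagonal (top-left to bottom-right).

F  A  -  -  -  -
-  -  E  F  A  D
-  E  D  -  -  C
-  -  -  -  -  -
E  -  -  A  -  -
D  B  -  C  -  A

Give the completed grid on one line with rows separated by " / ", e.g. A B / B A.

F A B D C E / B C E F A D / A E D B F C / C F A E D B / E D C A B F / D B F C E A

Cell (r2,c2): row 2 has {A,D,E,F}; column 2 has {A,B,E}; the diagonal has {A,D,F} → C.
Cell (r3,c4): row 3 has {C,D,E}; column 4 has {A,C,F} → B.
Cell (r3,c5): row 3 has {B,C,D,E}; column 5 has {A} → F.
Cell (r4,c4): row 4 is empty so far; column 4 has {A,B,C,F}; the diagonal has {A,C,D,F} → E.
Cell (r5,c5): row 5 has {A,E}; column 5 has {A,F}; the diagonal has {A,C,D,E,F} → B.
Cell (r5,c6): row 5 has {A,B,E}; column 6 has {A,C,D} → F.
Cell (r6,c3): row 6 has {A,B,C,D}; column 3 has {D,E} → F.
Cell (r6,c5): row 6 has {A,B,C,D,F}; column 5 has {A,B,F} → E.
Cell (r1,c4): row 1 has {A,F}; column 4 has {A,B,C,E,F} → D.
Cell (r1,c5): row 1 has {A,D,F}; column 5 has {A,B,E,F} → C.
Cell (r2,c1): row 2 has {A,C,D,E,F}; column 1 has {D,E,F} → B.
Cell (r3,c1): row 3 has {B,C,D,E,F}; column 1 has {B,D,E,F} → A.
Cell (r4,c1): row 4 has {E}; column 1 has {A,B,D,E,F} → C.
Cell (r4,c5): row 4 has {C,E}; column 5 has {A,B,C,E,F} → D.
Cell (r4,c6): row 4 has {C,D,E}; column 6 has {A,C,D,F} → B.
Cell (r5,c2): row 5 has {A,B,E,F}; column 2 has {A,B,C,E} → D.
Cell (r5,c3): row 5 has {A,B,D,E,F}; column 3 has {D,E,F} → C.
Cell (r1,c3): row 1 has {A,C,D,F}; column 3 has {C,D,E,F} → B.
Cell (r1,c6): row 1 has {A,B,C,D,F}; column 6 has {A,B,C,D,F} → E.
Cell (r4,c2): row 4 has {B,C,D,E}; column 2 has {A,B,C,D,E} → F.
Cell (r4,c3): row 4 has {B,C,D,E,F}; column 3 has {B,C,D,E,F} → A.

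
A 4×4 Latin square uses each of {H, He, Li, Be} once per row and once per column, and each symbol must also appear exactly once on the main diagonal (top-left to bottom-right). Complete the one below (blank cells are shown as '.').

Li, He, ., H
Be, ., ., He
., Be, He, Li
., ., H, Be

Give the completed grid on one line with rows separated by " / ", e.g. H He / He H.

(r1,c3) = Be
(r2,c2) = H
(r2,c3) = Li
(r3,c1) = H
(r4,c1) = He
(r4,c2) = Li

Li He Be H / Be H Li He / H Be He Li / He Li H Be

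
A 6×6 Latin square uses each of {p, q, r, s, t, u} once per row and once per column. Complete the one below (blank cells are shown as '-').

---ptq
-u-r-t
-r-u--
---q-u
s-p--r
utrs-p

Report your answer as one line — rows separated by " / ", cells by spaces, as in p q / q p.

r s u p t q / p u q r s t / q r t u p s / t p s q r u / s q p t u r / u t r s q p

At row 1, column 1: row 1 has {p,q,t}; column 1 has {s,u}; that leaves r.
At row 1, column 2: row 1 has {p,q,r,t}; column 2 has {r,t,u}; that leaves s.
At row 1, column 3: row 1 has {p,q,r,s,t}; column 3 has {p,r}; that leaves u.
At row 3, column 6: row 3 has {r,u}; column 6 has {p,q,r,t,u}; that leaves s.
At row 4, column 2: row 4 has {q,u}; column 2 has {r,s,t,u}; that leaves p.
At row 5, column 2: row 5 has {p,r,s}; column 2 has {p,r,s,t,u}; that leaves q.
At row 5, column 4: row 5 has {p,q,r,s}; column 4 has {p,q,r,s,u}; that leaves t.
At row 5, column 5: row 5 has {p,q,r,s,t}; column 5 has {t}; that leaves u.
At row 6, column 5: row 6 has {p,r,s,t,u}; column 5 has {t,u}; that leaves q.
At row 3, column 5: row 3 has {r,s,u}; column 5 has {q,t,u}; that leaves p.
At row 4, column 1: row 4 has {p,q,u}; column 1 has {r,s,u}; that leaves t.
At row 4, column 3: row 4 has {p,q,t,u}; column 3 has {p,r,u}; that leaves s.
At row 4, column 5: row 4 has {p,q,s,t,u}; column 5 has {p,q,t,u}; that leaves r.
At row 2, column 3: row 2 has {r,t,u}; column 3 has {p,r,s,u}; that leaves q.
At row 2, column 5: row 2 has {q,r,t,u}; column 5 has {p,q,r,t,u}; that leaves s.
At row 3, column 1: row 3 has {p,r,s,u}; column 1 has {r,s,t,u}; that leaves q.
At row 3, column 3: row 3 has {p,q,r,s,u}; column 3 has {p,q,r,s,u}; that leaves t.
At row 2, column 1: row 2 has {q,r,s,t,u}; column 1 has {q,r,s,t,u}; that leaves p.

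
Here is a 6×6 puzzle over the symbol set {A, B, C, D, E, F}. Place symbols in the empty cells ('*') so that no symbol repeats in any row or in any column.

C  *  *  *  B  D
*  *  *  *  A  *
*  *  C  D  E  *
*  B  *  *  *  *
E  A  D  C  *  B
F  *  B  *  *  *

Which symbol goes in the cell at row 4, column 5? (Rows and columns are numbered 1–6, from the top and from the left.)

(r3,c2) = F
(r3,c6) = A
(r5,c5) = F
(r1,c2) = E
(r3,c1) = B
(r2,c1) = D
(r2,c2) = C
(r4,c1) = A
(r6,c2) = D
(r6,c5) = C
(r6,c6) = E
(r2,c6) = F
(r4,c5) = D

D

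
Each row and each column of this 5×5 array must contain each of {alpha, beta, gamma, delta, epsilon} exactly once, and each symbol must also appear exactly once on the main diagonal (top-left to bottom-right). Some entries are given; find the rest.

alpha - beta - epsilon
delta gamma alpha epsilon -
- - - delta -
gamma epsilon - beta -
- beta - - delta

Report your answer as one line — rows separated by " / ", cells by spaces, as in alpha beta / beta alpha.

alpha delta beta gamma epsilon / delta gamma alpha epsilon beta / beta alpha epsilon delta gamma / gamma epsilon delta beta alpha / epsilon beta gamma alpha delta

Cell (r1,c2): row 1 has {alpha,beta,epsilon}; column 2 has {beta,gamma,epsilon} → delta.
Cell (r1,c4): row 1 has {alpha,beta,delta,epsilon}; column 4 has {beta,delta,epsilon} → gamma.
Cell (r2,c5): row 2 has {alpha,gamma,delta,epsilon}; column 5 has {delta,epsilon} → beta.
Cell (r3,c2): row 3 has {delta}; column 2 has {beta,gamma,delta,epsilon} → alpha.
Cell (r3,c3): row 3 has {alpha,delta}; column 3 has {alpha,beta}; the diagonal has {alpha,beta,gamma,delta} → epsilon.
Cell (r3,c5): row 3 has {alpha,delta,epsilon}; column 5 has {beta,delta,epsilon} → gamma.
Cell (r4,c3): row 4 has {beta,gamma,epsilon}; column 3 has {alpha,beta,epsilon} → delta.
Cell (r4,c5): row 4 has {beta,gamma,delta,epsilon}; column 5 has {beta,gamma,delta,epsilon} → alpha.
Cell (r5,c1): row 5 has {beta,delta}; column 1 has {alpha,gamma,delta} → epsilon.
Cell (r5,c3): row 5 has {beta,delta,epsilon}; column 3 has {alpha,beta,delta,epsilon} → gamma.
Cell (r5,c4): row 5 has {beta,gamma,delta,epsilon}; column 4 has {beta,gamma,delta,epsilon} → alpha.
Cell (r3,c1): row 3 has {alpha,gamma,delta,epsilon}; column 1 has {alpha,gamma,delta,epsilon} → beta.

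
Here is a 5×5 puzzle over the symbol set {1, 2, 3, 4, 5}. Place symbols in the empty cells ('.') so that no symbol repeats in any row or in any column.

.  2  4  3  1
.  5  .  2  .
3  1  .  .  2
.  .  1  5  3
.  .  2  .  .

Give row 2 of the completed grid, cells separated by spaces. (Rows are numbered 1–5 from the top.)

1 5 3 2 4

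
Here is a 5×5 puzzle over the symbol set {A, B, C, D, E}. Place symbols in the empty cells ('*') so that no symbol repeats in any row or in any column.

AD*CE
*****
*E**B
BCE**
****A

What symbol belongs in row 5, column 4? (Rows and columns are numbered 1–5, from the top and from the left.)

row 1 has {A,C,D,E}; column 3 has {E} — only B is left for (r1,c3).
row 4 has {B,C,E}; column 5 has {A,B,E} — only D is left for (r4,c5).
row 5 has {A}; column 2 has {C,D,E} — only B is left for (r5,c2).
row 2 is empty so far; column 2 has {B,C,D,E} — only A is left for (r2,c2).
row 2 has {A}; column 5 has {A,B,D,E} — only C is left for (r2,c5).
row 4 has {B,C,D,E}; column 4 has {C} — only A is left for (r4,c4).
row 2 has {A,C}; column 3 has {B,E} — only D is left for (r2,c3).
row 3 has {B,E}; column 4 has {A,C} — only D is left for (r3,c4).
row 5 has {A,B}; column 3 has {B,D,E} — only C is left for (r5,c3).
row 5 has {A,B,C}; column 4 has {A,C,D} — only E is left for (r5,c4).

E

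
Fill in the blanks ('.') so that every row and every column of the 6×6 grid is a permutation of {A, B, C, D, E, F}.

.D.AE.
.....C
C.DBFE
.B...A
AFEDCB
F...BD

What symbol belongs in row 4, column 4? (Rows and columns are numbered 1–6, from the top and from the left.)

C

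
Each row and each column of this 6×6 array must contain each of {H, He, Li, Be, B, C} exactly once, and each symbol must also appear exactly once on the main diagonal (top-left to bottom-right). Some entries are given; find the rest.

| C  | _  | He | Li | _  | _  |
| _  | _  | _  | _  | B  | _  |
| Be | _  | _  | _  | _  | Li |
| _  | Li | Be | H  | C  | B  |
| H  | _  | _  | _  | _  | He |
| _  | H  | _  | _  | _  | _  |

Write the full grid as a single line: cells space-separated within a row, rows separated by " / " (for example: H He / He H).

C B He Li Be H / Li He H Be B C / Be C B He H Li / He Li Be H C B / H Be C B Li He / B H Li C He Be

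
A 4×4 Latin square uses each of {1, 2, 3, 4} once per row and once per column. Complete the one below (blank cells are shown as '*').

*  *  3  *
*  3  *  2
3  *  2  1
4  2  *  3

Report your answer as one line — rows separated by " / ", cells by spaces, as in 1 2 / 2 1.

2 1 3 4 / 1 3 4 2 / 3 4 2 1 / 4 2 1 3

Cell (r1,c4): row 1 has {3}; column 4 has {1,2,3} → 4.
Cell (r2,c1): row 2 has {2,3}; column 1 has {3,4} → 1.
Cell (r2,c3): row 2 has {1,2,3}; column 3 has {2,3} → 4.
Cell (r3,c2): row 3 has {1,2,3}; column 2 has {2,3} → 4.
Cell (r4,c3): row 4 has {2,3,4}; column 3 has {2,3,4} → 1.
Cell (r1,c1): row 1 has {3,4}; column 1 has {1,3,4} → 2.
Cell (r1,c2): row 1 has {2,3,4}; column 2 has {2,3,4} → 1.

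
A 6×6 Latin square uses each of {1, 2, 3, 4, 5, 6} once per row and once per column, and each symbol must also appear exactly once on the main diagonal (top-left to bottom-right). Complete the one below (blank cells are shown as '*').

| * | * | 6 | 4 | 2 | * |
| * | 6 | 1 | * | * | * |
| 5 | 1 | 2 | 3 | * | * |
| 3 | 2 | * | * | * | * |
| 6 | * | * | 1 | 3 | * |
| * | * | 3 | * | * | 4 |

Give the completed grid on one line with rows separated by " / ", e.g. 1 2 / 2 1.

1 3 6 4 2 5 / 4 6 1 2 5 3 / 5 1 2 3 4 6 / 3 2 4 5 6 1 / 6 4 5 1 3 2 / 2 5 3 6 1 4

row 1 has {2,4,6}; column 1 has {3,5,6}; the diagonal has {2,3,4,6} — only 1 is left for (r1,c1).
row 3 has {1,2,3,5}; column 6 has {4} — only 6 is left for (r3,c6).
row 4 has {2,3}; column 4 has {1,3,4}; the diagonal has {1,2,3,4,6} — only 5 is left for (r4,c4).
row 4 has {2,3,5}; column 6 has {4,6} — only 1 is left for (r4,c6).
row 6 has {3,4}; column 1 has {1,3,5,6} — only 2 is left for (r6,c1).
row 6 has {2,3,4}; column 2 has {1,2,6} — only 5 is left for (r6,c2).
row 6 has {2,3,4,5}; column 4 has {1,3,4,5} — only 6 is left for (r6,c4).
row 6 has {2,3,4,5,6}; column 5 has {2,3} — only 1 is left for (r6,c5).
row 1 has {1,2,4,6}; column 2 has {1,2,5,6} — only 3 is left for (r1,c2).
row 1 has {1,2,3,4,6}; column 6 has {1,4,6} — only 5 is left for (r1,c6).
row 2 has {1,6}; column 1 has {1,2,3,5,6} — only 4 is left for (r2,c1).
row 2 has {1,4,6}; column 4 has {1,3,4,5,6} — only 2 is left for (r2,c4).
row 2 has {1,2,4,6}; column 5 has {1,2,3} — only 5 is left for (r2,c5).
row 2 has {1,2,4,5,6}; column 6 has {1,4,5,6} — only 3 is left for (r2,c6).
row 3 has {1,2,3,5,6}; column 5 has {1,2,3,5} — only 4 is left for (r3,c5).
row 4 has {1,2,3,5}; column 3 has {1,2,3,6} — only 4 is left for (r4,c3).
row 4 has {1,2,3,4,5}; column 5 has {1,2,3,4,5} — only 6 is left for (r4,c5).
row 5 has {1,3,6}; column 2 has {1,2,3,5,6} — only 4 is left for (r5,c2).
row 5 has {1,3,4,6}; column 3 has {1,2,3,4,6} — only 5 is left for (r5,c3).
row 5 has {1,3,4,5,6}; column 6 has {1,3,4,5,6} — only 2 is left for (r5,c6).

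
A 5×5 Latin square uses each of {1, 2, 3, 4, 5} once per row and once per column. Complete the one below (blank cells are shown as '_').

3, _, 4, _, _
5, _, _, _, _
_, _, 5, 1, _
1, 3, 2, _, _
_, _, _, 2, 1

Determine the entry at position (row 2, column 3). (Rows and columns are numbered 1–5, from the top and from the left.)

(r1,c4) = 5
(r1,c5) = 2
(r4,c4) = 4
(r4,c5) = 5
(r5,c1) = 4
(r5,c2) = 5
(r5,c3) = 3
(r1,c2) = 1
(r2,c3) = 1

1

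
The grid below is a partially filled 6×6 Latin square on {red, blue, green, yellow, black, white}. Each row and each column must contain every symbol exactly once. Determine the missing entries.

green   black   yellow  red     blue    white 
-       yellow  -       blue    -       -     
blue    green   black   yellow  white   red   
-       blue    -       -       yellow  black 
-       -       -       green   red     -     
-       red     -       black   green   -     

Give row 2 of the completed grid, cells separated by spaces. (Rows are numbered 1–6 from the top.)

white yellow red blue black green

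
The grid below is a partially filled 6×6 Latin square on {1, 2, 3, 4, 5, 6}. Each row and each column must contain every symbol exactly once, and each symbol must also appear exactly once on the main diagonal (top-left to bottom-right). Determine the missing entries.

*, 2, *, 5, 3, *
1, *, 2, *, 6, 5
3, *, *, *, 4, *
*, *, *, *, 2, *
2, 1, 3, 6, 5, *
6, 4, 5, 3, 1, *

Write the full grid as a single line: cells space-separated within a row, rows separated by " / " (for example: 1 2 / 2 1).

At row 1, column 1: row 1 has {2,3,5}; column 1 has {1,2,3,6}; the diagonal has {5}; that leaves 4.
At row 2, column 2: row 2 has {1,2,5,6}; column 2 has {1,2,4}; the diagonal has {4,5}; that leaves 3.
At row 2, column 4: row 2 has {1,2,3,5,6}; column 4 has {3,5,6}; that leaves 4.
At row 4, column 1: row 4 has {2}; column 1 has {1,2,3,4,6}; that leaves 5.
At row 4, column 2: row 4 has {2,5}; column 2 has {1,2,3,4}; that leaves 6.
At row 4, column 4: row 4 has {2,5,6}; column 4 has {3,4,5,6}; the diagonal has {3,4,5}; that leaves 1.
At row 5, column 6: row 5 has {1,2,3,5,6}; column 6 has {5}; that leaves 4.
At row 6, column 6: row 6 has {1,3,4,5,6}; column 6 has {4,5}; the diagonal has {1,3,4,5}; that leaves 2.
At row 3, column 2: row 3 has {3,4}; column 2 has {1,2,3,4,6}; that leaves 5.
At row 3, column 3: row 3 has {3,4,5}; column 3 has {2,3,5}; the diagonal has {1,2,3,4,5}; that leaves 6.
At row 3, column 4: row 3 has {3,4,5,6}; column 4 has {1,3,4,5,6}; that leaves 2.
At row 3, column 6: row 3 has {2,3,4,5,6}; column 6 has {2,4,5}; that leaves 1.
At row 4, column 3: row 4 has {1,2,5,6}; column 3 has {2,3,5,6}; that leaves 4.
At row 4, column 6: row 4 has {1,2,4,5,6}; column 6 has {1,2,4,5}; that leaves 3.
At row 1, column 3: row 1 has {2,3,4,5}; column 3 has {2,3,4,5,6}; that leaves 1.
At row 1, column 6: row 1 has {1,2,3,4,5}; column 6 has {1,2,3,4,5}; that leaves 6.

4 2 1 5 3 6 / 1 3 2 4 6 5 / 3 5 6 2 4 1 / 5 6 4 1 2 3 / 2 1 3 6 5 4 / 6 4 5 3 1 2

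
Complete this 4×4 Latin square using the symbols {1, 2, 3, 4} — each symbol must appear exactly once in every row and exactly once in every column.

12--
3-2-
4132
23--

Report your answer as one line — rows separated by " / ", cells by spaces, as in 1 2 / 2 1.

1 2 4 3 / 3 4 2 1 / 4 1 3 2 / 2 3 1 4

row 1 has {1,2}; column 3 has {2,3} — only 4 is left for (r1,c3).
row 1 has {1,2,4}; column 4 has {2} — only 3 is left for (r1,c4).
row 2 has {2,3}; column 2 has {1,2,3} — only 4 is left for (r2,c2).
row 2 has {2,3,4}; column 4 has {2,3} — only 1 is left for (r2,c4).
row 4 has {2,3}; column 3 has {2,3,4} — only 1 is left for (r4,c3).
row 4 has {1,2,3}; column 4 has {1,2,3} — only 4 is left for (r4,c4).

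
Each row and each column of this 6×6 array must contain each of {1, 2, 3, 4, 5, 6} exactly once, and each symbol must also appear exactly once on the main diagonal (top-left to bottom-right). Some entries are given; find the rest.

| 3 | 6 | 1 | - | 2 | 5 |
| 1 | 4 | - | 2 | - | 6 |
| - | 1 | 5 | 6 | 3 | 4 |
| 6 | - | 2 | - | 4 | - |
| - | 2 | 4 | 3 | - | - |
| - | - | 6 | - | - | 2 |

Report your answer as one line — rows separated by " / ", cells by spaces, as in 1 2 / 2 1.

Cell (r1,c4): row 1 has {1,2,3,5,6}; column 4 has {2,3,6} → 4.
Cell (r2,c3): row 2 has {1,2,4,6}; column 3 has {1,2,4,5,6} → 3.
Cell (r2,c5): row 2 has {1,2,3,4,6}; column 5 has {2,3,4} → 5.
Cell (r3,c1): row 3 has {1,3,4,5,6}; column 1 has {1,3,6} → 2.
Cell (r4,c4): row 4 has {2,4,6}; column 4 has {2,3,4,6}; the diagonal has {2,3,4,5} → 1.
Cell (r4,c6): row 4 has {1,2,4,6}; column 6 has {2,4,5,6} → 3.
Cell (r5,c1): row 5 has {2,3,4}; column 1 has {1,2,3,6} → 5.
Cell (r5,c5): row 5 has {2,3,4,5}; column 5 has {2,3,4,5}; the diagonal has {1,2,3,4,5} → 6.
Cell (r5,c6): row 5 has {2,3,4,5,6}; column 6 has {2,3,4,5,6} → 1.
Cell (r6,c1): row 6 has {2,6}; column 1 has {1,2,3,5,6} → 4.
Cell (r6,c4): row 6 has {2,4,6}; column 4 has {1,2,3,4,6} → 5.
Cell (r6,c5): row 6 has {2,4,5,6}; column 5 has {2,3,4,5,6} → 1.
Cell (r4,c2): row 4 has {1,2,3,4,6}; column 2 has {1,2,4,6} → 5.
Cell (r6,c2): row 6 has {1,2,4,5,6}; column 2 has {1,2,4,5,6} → 3.

3 6 1 4 2 5 / 1 4 3 2 5 6 / 2 1 5 6 3 4 / 6 5 2 1 4 3 / 5 2 4 3 6 1 / 4 3 6 5 1 2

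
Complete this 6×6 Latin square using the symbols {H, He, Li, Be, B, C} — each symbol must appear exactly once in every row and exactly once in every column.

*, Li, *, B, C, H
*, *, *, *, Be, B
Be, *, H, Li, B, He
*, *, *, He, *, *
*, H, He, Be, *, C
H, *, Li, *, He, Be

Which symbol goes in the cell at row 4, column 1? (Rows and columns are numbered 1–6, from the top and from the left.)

C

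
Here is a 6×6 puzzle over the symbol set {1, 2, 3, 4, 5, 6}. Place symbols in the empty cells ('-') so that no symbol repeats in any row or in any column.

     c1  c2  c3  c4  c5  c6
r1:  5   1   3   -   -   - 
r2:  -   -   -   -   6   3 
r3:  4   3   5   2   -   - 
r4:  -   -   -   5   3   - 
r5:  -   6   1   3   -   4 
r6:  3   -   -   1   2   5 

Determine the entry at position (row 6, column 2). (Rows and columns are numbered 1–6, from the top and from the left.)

4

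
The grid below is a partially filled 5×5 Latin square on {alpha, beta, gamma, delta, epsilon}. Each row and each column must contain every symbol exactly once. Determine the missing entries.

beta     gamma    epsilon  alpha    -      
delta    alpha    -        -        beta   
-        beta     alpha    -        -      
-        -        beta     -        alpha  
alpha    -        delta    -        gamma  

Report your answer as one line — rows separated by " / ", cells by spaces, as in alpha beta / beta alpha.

beta gamma epsilon alpha delta / delta alpha gamma epsilon beta / gamma beta alpha delta epsilon / epsilon delta beta gamma alpha / alpha epsilon delta beta gamma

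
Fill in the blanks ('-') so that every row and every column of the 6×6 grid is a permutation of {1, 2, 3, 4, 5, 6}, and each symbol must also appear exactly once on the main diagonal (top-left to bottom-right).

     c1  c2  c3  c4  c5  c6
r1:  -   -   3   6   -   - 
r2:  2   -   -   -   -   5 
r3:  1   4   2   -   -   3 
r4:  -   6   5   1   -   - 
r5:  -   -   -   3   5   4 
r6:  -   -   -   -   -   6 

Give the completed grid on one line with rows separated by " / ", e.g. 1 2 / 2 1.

(r1,c1) = 4
(r2,c2) = 3
(r2,c4) = 4
(r3,c4) = 5
(r3,c5) = 6
(r4,c1) = 3
(r4,c6) = 2
(r5,c1) = 6
(r5,c3) = 1
(r6,c1) = 5
(r6,c3) = 4
(r6,c4) = 2
(r1,c6) = 1
(r2,c3) = 6
(r2,c5) = 1
(r4,c5) = 4
(r5,c2) = 2
(r6,c2) = 1
(r6,c5) = 3
(r1,c2) = 5
(r1,c5) = 2

4 5 3 6 2 1 / 2 3 6 4 1 5 / 1 4 2 5 6 3 / 3 6 5 1 4 2 / 6 2 1 3 5 4 / 5 1 4 2 3 6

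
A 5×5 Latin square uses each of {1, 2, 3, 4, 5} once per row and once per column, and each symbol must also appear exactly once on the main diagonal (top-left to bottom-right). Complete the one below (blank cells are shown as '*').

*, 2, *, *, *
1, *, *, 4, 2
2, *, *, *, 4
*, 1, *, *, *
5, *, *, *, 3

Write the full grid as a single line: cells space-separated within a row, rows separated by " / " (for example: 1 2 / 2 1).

4 2 5 3 1 / 1 5 3 4 2 / 2 3 1 5 4 / 3 1 4 2 5 / 5 4 2 1 3

At row 1, column 1: row 1 has {2}; column 1 has {1,2,5}; the diagonal has {3}; that leaves 4.
At row 2, column 2: row 2 has {1,2,4}; column 2 has {1,2}; the diagonal has {3,4}; that leaves 5.
At row 2, column 3: row 2 has {1,2,4,5}; column 3 is empty so far; that leaves 3.
At row 3, column 2: row 3 has {2,4}; column 2 has {1,2,5}; that leaves 3.
At row 3, column 3: row 3 has {2,3,4}; column 3 has {3}; the diagonal has {3,4,5}; that leaves 1.
At row 3, column 4: row 3 has {1,2,3,4}; column 4 has {4}; that leaves 5.
At row 4, column 1: row 4 has {1}; column 1 has {1,2,4,5}; that leaves 3.
At row 4, column 4: row 4 has {1,3}; column 4 has {4,5}; the diagonal has {1,3,4,5}; that leaves 2.
At row 4, column 5: row 4 has {1,2,3}; column 5 has {2,3,4}; that leaves 5.
At row 5, column 2: row 5 has {3,5}; column 2 has {1,2,3,5}; that leaves 4.
At row 5, column 3: row 5 has {3,4,5}; column 3 has {1,3}; that leaves 2.
At row 5, column 4: row 5 has {2,3,4,5}; column 4 has {2,4,5}; that leaves 1.
At row 1, column 3: row 1 has {2,4}; column 3 has {1,2,3}; that leaves 5.
At row 1, column 4: row 1 has {2,4,5}; column 4 has {1,2,4,5}; that leaves 3.
At row 1, column 5: row 1 has {2,3,4,5}; column 5 has {2,3,4,5}; that leaves 1.
At row 4, column 3: row 4 has {1,2,3,5}; column 3 has {1,2,3,5}; that leaves 4.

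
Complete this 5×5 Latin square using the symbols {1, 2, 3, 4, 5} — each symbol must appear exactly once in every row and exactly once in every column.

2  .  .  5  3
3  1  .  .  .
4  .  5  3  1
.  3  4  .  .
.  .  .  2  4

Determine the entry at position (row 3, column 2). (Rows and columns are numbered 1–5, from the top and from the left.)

2

(r1,c2) = 4
(r1,c3) = 1
(r2,c3) = 2
(r2,c4) = 4
(r2,c5) = 5
(r3,c2) = 2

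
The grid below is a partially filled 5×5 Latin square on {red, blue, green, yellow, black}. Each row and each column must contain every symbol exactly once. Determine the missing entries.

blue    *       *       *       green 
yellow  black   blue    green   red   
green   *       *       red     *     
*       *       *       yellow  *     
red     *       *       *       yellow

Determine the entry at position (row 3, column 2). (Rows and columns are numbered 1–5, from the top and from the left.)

(r1,c4) = black
(r4,c1) = black
(r4,c5) = blue
(r5,c4) = blue
(r3,c5) = black
(r5,c2) = green
(r5,c3) = black
(r3,c3) = yellow
(r4,c2) = red
(r4,c3) = green
(r1,c2) = yellow
(r1,c3) = red
(r3,c2) = blue

blue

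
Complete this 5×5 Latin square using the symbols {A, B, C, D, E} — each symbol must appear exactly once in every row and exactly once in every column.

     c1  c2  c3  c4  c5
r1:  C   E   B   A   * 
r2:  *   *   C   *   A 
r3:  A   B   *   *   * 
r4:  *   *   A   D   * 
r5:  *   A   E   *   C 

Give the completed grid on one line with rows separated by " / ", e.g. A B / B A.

C E B A D / B D C E A / A B D C E / E C A D B / D A E B C

At row 1, column 5: row 1 has {A,B,C,E}; column 5 has {A,C}; that leaves D.
At row 2, column 2: row 2 has {A,C}; column 2 has {A,B,E}; that leaves D.
At row 3, column 3: row 3 has {A,B}; column 3 has {A,B,C,E}; that leaves D.
At row 3, column 5: row 3 has {A,B,D}; column 5 has {A,C,D}; that leaves E.
At row 4, column 2: row 4 has {A,D}; column 2 has {A,B,D,E}; that leaves C.
At row 4, column 5: row 4 has {A,C,D}; column 5 has {A,C,D,E}; that leaves B.
At row 5, column 4: row 5 has {A,C,E}; column 4 has {A,D}; that leaves B.
At row 2, column 4: row 2 has {A,C,D}; column 4 has {A,B,D}; that leaves E.
At row 3, column 4: row 3 has {A,B,D,E}; column 4 has {A,B,D,E}; that leaves C.
At row 4, column 1: row 4 has {A,B,C,D}; column 1 has {A,C}; that leaves E.
At row 5, column 1: row 5 has {A,B,C,E}; column 1 has {A,C,E}; that leaves D.
At row 2, column 1: row 2 has {A,C,D,E}; column 1 has {A,C,D,E}; that leaves B.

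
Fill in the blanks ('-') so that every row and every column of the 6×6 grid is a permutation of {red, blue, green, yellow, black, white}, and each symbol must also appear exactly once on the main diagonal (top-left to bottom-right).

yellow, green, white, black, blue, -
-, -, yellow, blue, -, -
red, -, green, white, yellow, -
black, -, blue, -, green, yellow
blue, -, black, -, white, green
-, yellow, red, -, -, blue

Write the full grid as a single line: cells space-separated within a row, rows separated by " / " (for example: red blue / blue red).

yellow green white black blue red / green black yellow blue red white / red blue green white yellow black / black white blue red green yellow / blue red black yellow white green / white yellow red green black blue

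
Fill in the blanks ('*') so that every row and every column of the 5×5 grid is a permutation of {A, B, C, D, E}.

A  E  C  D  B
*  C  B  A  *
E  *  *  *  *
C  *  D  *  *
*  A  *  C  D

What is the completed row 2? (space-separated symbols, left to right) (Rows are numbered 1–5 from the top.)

D C B A E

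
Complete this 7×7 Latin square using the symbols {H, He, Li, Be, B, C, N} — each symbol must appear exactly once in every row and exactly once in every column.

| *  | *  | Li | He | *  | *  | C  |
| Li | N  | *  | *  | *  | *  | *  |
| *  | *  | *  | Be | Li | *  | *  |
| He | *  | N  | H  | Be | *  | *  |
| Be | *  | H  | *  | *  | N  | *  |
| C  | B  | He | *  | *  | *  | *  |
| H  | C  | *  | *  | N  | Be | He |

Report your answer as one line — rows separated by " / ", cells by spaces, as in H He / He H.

N Be Li He B H C / Li N Be C He B H / B H C Be Li He N / He Li N H Be C B / Be He H B C N Li / C B He N H Li Be / H C B Li N Be He

(r4,c2) = Li
(r4,c7) = B
(r5,c2) = He
(r5,c7) = Li
(r6,c5) = H
(r6,c6) = Li
(r7,c3) = B
(r7,c4) = Li
(r1,c5) = B
(r1,c6) = H
(r3,c2) = H
(r3,c3) = C
(r3,c7) = N
(r4,c6) = C
(r5,c5) = C
(r6,c4) = N
(r6,c7) = Be
(r1,c1) = N
(r1,c2) = Be
(r2,c3) = Be
(r2,c5) = He
(r2,c6) = B
(r2,c7) = H
(r3,c1) = B
(r3,c6) = He
(r5,c4) = B
(r2,c4) = C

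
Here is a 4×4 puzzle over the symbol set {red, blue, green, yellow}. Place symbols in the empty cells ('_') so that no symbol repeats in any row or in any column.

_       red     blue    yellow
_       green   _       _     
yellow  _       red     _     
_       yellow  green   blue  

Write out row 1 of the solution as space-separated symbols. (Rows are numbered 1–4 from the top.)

(r1,c1): row 1 has {red,blue,yellow}; column 1 has {yellow}, so it must be green.

green red blue yellow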